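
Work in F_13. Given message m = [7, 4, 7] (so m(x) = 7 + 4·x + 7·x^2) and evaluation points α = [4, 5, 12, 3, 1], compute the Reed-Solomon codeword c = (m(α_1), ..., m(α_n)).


c = [5, 7, 10, 4, 5]

Message polynomial: m(x) = 7 + 4·x + 7·x^2 (mod 13).
For each evaluation point α_i, compute m(α_i) mod 13:
  α_1 = 4: Horner steps 7 → 6 → 5, so m(4) = 5.
  α_2 = 5: Horner steps 7 → 0 → 7, so m(5) = 7.
  α_3 = 12: Horner steps 7 → 10 → 10, so m(12) = 10.
  α_4 = 3: Horner steps 7 → 12 → 4, so m(3) = 4.
  α_5 = 1: Horner steps 7 → 11 → 5, so m(1) = 5.
Codeword c = [5, 7, 10, 4, 5] ∈ F_13^5.


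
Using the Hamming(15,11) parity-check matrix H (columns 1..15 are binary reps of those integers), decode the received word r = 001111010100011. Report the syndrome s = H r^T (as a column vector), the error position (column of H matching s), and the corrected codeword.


s = (0, 1, 1, 1)^T, error position = 7, corrected codeword c = 001111110100011

Compute s = H r^T mod 2 one row at a time:
  s_1 = 1 + 0 + 1 + 0 + 0 + 0 + 1 + 1 = 4 ≡ 0 (mod 2).
  s_2 = 1 + 1 + 1 + 0 + 0 + 0 + 1 + 1 = 5 ≡ 1 (mod 2).
  s_3 = 0 + 1 + 1 + 0 + 1 + 0 + 1 + 1 = 5 ≡ 1 (mod 2).
  s_4 = 0 + 1 + 1 + 0 + 0 + 0 + 0 + 1 = 3 ≡ 1 (mod 2).
s = (0, 1, 1, 1)^T — this equals column 7 of H (binary 0111), so error is at position 7.
Correct: flip bit 7 of r = 001111010100011 to get c = 001111110100011.


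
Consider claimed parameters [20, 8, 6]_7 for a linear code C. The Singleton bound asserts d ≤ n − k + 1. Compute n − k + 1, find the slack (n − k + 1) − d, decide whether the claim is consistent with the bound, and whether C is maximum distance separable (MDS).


Singleton RHS = n − k + 1 = 13, slack = 7, bound satisfied, not MDS.

Singleton bound: d ≤ n − k + 1.
Here n = 20, k = 8, so n − k + 1 = 13.
Given d = 6, check d ≤ 13: YES.
Slack = (n − k + 1) − d = 7.
The code is NOT MDS (slack = 7 > 0).
Description: the claimed parameters are [20, 8, 6]_7; such a code would be non-MDS.


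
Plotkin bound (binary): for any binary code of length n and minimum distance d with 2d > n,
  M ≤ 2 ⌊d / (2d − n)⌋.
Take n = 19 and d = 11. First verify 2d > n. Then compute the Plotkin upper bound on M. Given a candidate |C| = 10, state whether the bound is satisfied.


Plotkin bound M ≤ 6; given |C| = 10 > bound (violated).

Check applicability: 2d = 22, n = 19.
2d − n = 3 > 0, so Plotkin applies.
Compute d/(2d−n) = 11/3 ≈ 3.6667.
⌊d/(2d−n)⌋ = 3.
Plotkin bound: M ≤ 2·3 = 6.
Given |C| = 10, check: VIOLATED.
This |C| is above the Plotkin bound, so no binary code with n = 19, d = 11 and 10 codewords exists.


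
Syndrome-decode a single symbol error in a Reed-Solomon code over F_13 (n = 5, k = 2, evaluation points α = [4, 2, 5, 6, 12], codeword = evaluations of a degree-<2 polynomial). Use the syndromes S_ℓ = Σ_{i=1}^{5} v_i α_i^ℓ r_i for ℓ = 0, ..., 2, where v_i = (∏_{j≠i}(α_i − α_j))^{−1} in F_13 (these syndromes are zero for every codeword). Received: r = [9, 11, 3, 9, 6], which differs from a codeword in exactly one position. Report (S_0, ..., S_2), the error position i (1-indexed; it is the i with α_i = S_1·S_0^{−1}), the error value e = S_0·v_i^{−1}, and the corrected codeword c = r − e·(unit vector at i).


S = (11, 5, 7), error at position 1, error magnitude e = 12, c = [10, 11, 3, 9, 6].

Step 1: column multipliers v_i = (∏_{j≠i}(α_i − α_j))^{−1} mod 13.
  i = 1 (α = 4): (4−2)(4−5)(4−6)(4−12) = 2·(−1)·(−2)·(−8) = −32 ≡ 7, so v_1 = 7^{−1} = 2 (mod 13).
  i = 2 (α = 2): (2−4)(2−5)(2−6)(2−12) = (−2)·(−3)·(−4)·(−10) = 240 ≡ 6, so v_2 = 6^{−1} = 11 (mod 13).
  i = 3 (α = 5): (5−4)(5−2)(5−6)(5−12) = 1·3·(−1)·(−7) = 21 ≡ 8, so v_3 = 8^{−1} = 5 (mod 13).
  i = 4 (α = 6): (6−4)(6−2)(6−5)(6−12) = 2·4·1·(−6) = −48 ≡ 4, so v_4 = 4^{−1} = 10 (mod 13).
  i = 5 (α = 12): (12−4)(12−2)(12−5)(12−6) = 8·10·7·6 = 3360 ≡ 6, so v_5 = 6^{−1} = 11 (mod 13).
  v = [2, 11, 5, 10, 11].
Step 2: syndromes of r = [9, 11, 3, 9, 6] (all sums mod 13).
  S_0 = Σ v_i r_i = 2·9 + 11·11 + 5·3 + 10·9 + 11·6 = 310 ≡ 11.
  S_1 = Σ v_i α_i r_i = 2·4·9 + 11·2·11 + 5·5·3 + 10·6·9 + 11·12·6 = 1721 ≡ 5.
  α_i^2 mod 13 = [3, 4, 12, 10, 1].
  S_2 = Σ v_i α_i^2 r_i = 2·3·9 + 11·4·11 + 5·12·3 + 10·10·9 + 11·1·6 = 1684 ≡ 7.
  S = (11, 5, 7) ≠ 0, so r is not a codeword (an error is present).
Step 3: locate the error. For a single error e at position i, S_ℓ = v_i·e·α_i^ℓ, so α_err = S_1/S_0.
  S_0^{−1} = 11^{−1} = 6 (mod 13), so α_err = 5·6 = 30 ≡ 4 = α_1. Error position i = 1.
  Consistency check: S_2/S_1 = 7·8 = 56 ≡ 4 = α_err ✓ (single-error assumption holds).
Step 4: error magnitude e = S_0/v_1 = S_0·∏_{j≠1}(α_1 − α_j) = 11·7 = 77 ≡ 12 (mod 13).
Step 5: correct position 1: c_1 = r_1 − e = 9 − 12 ≡ 10 (mod 13). Hence c = [10, 11, 3, 9, 6].
  Check: interpolating c through the α_i gives m(x) = 12 + 6·x (degree < 2) with m(α_i) = c_i for every i, so c is indeed a codeword.


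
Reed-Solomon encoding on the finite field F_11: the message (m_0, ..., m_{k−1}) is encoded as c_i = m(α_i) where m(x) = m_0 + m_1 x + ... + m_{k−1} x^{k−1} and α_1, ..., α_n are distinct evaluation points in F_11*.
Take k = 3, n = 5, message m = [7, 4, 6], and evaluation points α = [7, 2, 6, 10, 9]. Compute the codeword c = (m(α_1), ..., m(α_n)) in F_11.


c = [10, 6, 5, 9, 1]

Message polynomial: m(x) = 7 + 4·x + 6·x^2 (mod 11).
For each evaluation point α_i, compute m(α_i) mod 11:
  α_1 = 7: Horner steps 6 → 2 → 10, so m(7) = 10.
  α_2 = 2: Horner steps 6 → 5 → 6, so m(2) = 6.
  α_3 = 6: Horner steps 6 → 7 → 5, so m(6) = 5.
  α_4 = 10: Horner steps 6 → 9 → 9, so m(10) = 9.
  α_5 = 9: Horner steps 6 → 3 → 1, so m(9) = 1.
Codeword c = [10, 6, 5, 9, 1] ∈ F_11^5.


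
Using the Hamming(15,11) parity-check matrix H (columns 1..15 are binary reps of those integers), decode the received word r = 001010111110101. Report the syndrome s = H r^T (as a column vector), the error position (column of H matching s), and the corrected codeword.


s = (0, 0, 1, 1)^T, error position = 3, corrected codeword c = 000010111110101

Compute s = H r^T mod 2 one row at a time:
  s_1 = 1 + 1 + 1 + 1 + 0 + 1 + 0 + 1 = 6 ≡ 0 (mod 2).
  s_2 = 0 + 1 + 0 + 1 + 0 + 1 + 0 + 1 = 4 ≡ 0 (mod 2).
  s_3 = 0 + 1 + 0 + 1 + 1 + 1 + 0 + 1 = 5 ≡ 1 (mod 2).
  s_4 = 0 + 1 + 1 + 1 + 1 + 1 + 1 + 1 = 7 ≡ 1 (mod 2).
s = (0, 0, 1, 1)^T — this equals column 3 of H (binary 0011), so error is at position 3.
Correct: flip bit 3 of r = 001010111110101 to get c = 000010111110101.


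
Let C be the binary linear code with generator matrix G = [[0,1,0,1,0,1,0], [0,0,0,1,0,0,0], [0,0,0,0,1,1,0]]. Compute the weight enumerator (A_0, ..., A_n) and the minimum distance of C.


Weight distribution: A_0 = 1, A_1 = 1, A_2 = 3, A_3 = 3. Minimum distance d = 1.

Enumerate all 2^3 = 8 messages m ∈ F_2^3.
For each, compute codeword c = mG in F_2^7, then tally its weight.
  m = 000 → c = 0000000, weight = 0.
  m = 100 → c = 0101010, weight = 3.
  m = 010 → c = 0001000, weight = 1.
  m = 110 → c = 0100010, weight = 2.
  m = 001 → c = 0000110, weight = 2.
  m = 101 → c = 0101100, weight = 3.
  m = 011 → c = 0001110, weight = 3.
  m = 111 → c = 0100100, weight = 2.
Tally weights:
  weight 0: 1 codewords.
  weight 1: 1 codewords.
  weight 2: 3 codewords.
  weight 3: 3 codewords.
Minimum distance d = smallest w > 0 with A_w > 0 = 1.
Sanity: Σ A_w = 8 = 2^3 = 8 ✓.


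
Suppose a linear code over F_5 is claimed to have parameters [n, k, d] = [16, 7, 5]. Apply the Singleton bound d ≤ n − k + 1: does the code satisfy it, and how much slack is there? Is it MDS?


Singleton RHS = n − k + 1 = 10, slack = 5, bound satisfied, not MDS.

Singleton bound: d ≤ n − k + 1.
Here n = 16, k = 7, so n − k + 1 = 10.
Given d = 5, check d ≤ 10: YES.
Slack = (n − k + 1) − d = 5.
The code is NOT MDS (slack = 5 > 0).
Description: the claimed parameters are [16, 7, 5]_5; such a code would be non-MDS.


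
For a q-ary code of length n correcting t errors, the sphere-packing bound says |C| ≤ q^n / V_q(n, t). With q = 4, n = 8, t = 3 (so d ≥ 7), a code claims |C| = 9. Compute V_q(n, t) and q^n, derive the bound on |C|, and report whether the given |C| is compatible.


V_q(n, t) = 1789, q^n = 65536, Hamming bound = 36, |C| = 9 ≤ bound (satisfied).

Step 1: Compute V_q(n, t) = Σ_{j=0}^3 C(n, j) (q−1)^j.
  j = 0: C(8,0)·(3)^0 = 1·1 = 1.
  j = 1: C(8,1)·(3)^1 = 8·3 = 24.
  j = 2: C(8,2)·(3)^2 = 28·9 = 252.
  j = 3: C(8,3)·(3)^3 = 56·27 = 1512.
  V_q(n, t) = 1 + 24 + 252 + 1512 = 1789.
Step 2: q^n = 4^8 = 65536.
Step 3: Hamming bound ⌊q^n / V_q(n,t)⌋ = ⌊65536/1789⌋ = 36.
Step 4: Compare |C| = 9 to 36: satisfied.
The claimed |C| lies below the Hamming bound.


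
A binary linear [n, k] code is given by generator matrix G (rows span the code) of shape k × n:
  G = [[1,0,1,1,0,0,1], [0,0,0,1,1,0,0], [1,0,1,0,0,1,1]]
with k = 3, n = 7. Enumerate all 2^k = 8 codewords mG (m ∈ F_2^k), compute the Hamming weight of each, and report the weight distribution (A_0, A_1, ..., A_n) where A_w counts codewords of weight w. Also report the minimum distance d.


Weight distribution: A_0 = 1, A_2 = 3, A_4 = 3, A_6 = 1. Minimum distance d = 2.

Enumerate all 2^3 = 8 messages m ∈ F_2^3.
For each, compute codeword c = mG in F_2^7, then tally its weight.
  m = 000 → c = 0000000, weight = 0.
  m = 100 → c = 1011001, weight = 4.
  m = 010 → c = 0001100, weight = 2.
  m = 110 → c = 1010101, weight = 4.
  m = 001 → c = 1010011, weight = 4.
  m = 101 → c = 0001010, weight = 2.
  m = 011 → c = 1011111, weight = 6.
  m = 111 → c = 0000110, weight = 2.
Tally weights:
  weight 0: 1 codewords.
  weight 2: 3 codewords.
  weight 4: 3 codewords.
  weight 6: 1 codewords.
Minimum distance d = smallest w > 0 with A_w > 0 = 2.
Sanity: Σ A_w = 8 = 2^3 = 8 ✓.


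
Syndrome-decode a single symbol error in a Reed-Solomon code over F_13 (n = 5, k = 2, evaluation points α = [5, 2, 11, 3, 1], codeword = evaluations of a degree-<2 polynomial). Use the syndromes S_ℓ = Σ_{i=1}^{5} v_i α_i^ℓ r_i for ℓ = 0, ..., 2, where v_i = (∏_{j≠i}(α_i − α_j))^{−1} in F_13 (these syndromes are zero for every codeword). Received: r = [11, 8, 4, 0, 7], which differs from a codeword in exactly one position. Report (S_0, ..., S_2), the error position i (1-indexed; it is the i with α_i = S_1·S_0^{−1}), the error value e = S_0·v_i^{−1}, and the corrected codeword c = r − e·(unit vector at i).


S = (5, 2, 6), error at position 4, error magnitude e = 4, c = [11, 8, 4, 9, 7].

Step 1: column multipliers v_i = (∏_{j≠i}(α_i − α_j))^{−1} mod 13.
  i = 1 (α = 5): (5−2)(5−11)(5−3)(5−1) = 3·(−6)·2·4 = −144 ≡ 12, so v_1 = 12^{−1} = 12 (mod 13).
  i = 2 (α = 2): (2−5)(2−11)(2−3)(2−1) = (−3)·(−9)·(−1)·1 = −27 ≡ 12, so v_2 = 12^{−1} = 12 (mod 13).
  i = 3 (α = 11): (11−5)(11−2)(11−3)(11−1) = 6·9·8·10 = 4320 ≡ 4, so v_3 = 4^{−1} = 10 (mod 13).
  i = 4 (α = 3): (3−5)(3−2)(3−11)(3−1) = (−2)·1·(−8)·2 = 32 ≡ 6, so v_4 = 6^{−1} = 11 (mod 13).
  i = 5 (α = 1): (1−5)(1−2)(1−11)(1−3) = (−4)·(−1)·(−10)·(−2) = 80 ≡ 2, so v_5 = 2^{−1} = 7 (mod 13).
  v = [12, 12, 10, 11, 7].
Step 2: syndromes of r = [11, 8, 4, 0, 7] (all sums mod 13).
  S_0 = Σ v_i r_i = 12·11 + 12·8 + 10·4 + 11·0 + 7·7 = 317 ≡ 5.
  S_1 = Σ v_i α_i r_i = 12·5·11 + 12·2·8 + 10·11·4 + 11·3·0 + 7·1·7 = 1341 ≡ 2.
  α_i^2 mod 13 = [12, 4, 4, 9, 1].
  S_2 = Σ v_i α_i^2 r_i = 12·12·11 + 12·4·8 + 10·4·4 + 11·9·0 + 7·1·7 = 2177 ≡ 6.
  S = (5, 2, 6) ≠ 0, so r is not a codeword (an error is present).
Step 3: locate the error. For a single error e at position i, S_ℓ = v_i·e·α_i^ℓ, so α_err = S_1/S_0.
  S_0^{−1} = 5^{−1} = 8 (mod 13), so α_err = 2·8 = 16 ≡ 3 = α_4. Error position i = 4.
  Consistency check: S_2/S_1 = 6·7 = 42 ≡ 3 = α_err ✓ (single-error assumption holds).
Step 4: error magnitude e = S_0/v_4 = S_0·∏_{j≠4}(α_4 − α_j) = 5·6 = 30 ≡ 4 (mod 13).
Step 5: correct position 4: c_4 = r_4 − e = 0 − 4 ≡ 9 (mod 13). Hence c = [11, 8, 4, 9, 7].
  Check: interpolating c through the α_i gives m(x) = 6 + 1·x (degree < 2) with m(α_i) = c_i for every i, so c is indeed a codeword.


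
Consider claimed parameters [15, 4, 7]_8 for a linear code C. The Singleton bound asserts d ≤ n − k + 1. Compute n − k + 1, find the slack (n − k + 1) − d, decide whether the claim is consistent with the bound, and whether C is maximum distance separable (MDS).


Singleton RHS = n − k + 1 = 12, slack = 5, bound satisfied, not MDS.

Singleton bound: d ≤ n − k + 1.
Here n = 15, k = 4, so n − k + 1 = 12.
Given d = 7, check d ≤ 12: YES.
Slack = (n − k + 1) − d = 5.
The code is NOT MDS (slack = 5 > 0).
Description: the claimed parameters are [15, 4, 7]_8; such a code would be non-MDS.


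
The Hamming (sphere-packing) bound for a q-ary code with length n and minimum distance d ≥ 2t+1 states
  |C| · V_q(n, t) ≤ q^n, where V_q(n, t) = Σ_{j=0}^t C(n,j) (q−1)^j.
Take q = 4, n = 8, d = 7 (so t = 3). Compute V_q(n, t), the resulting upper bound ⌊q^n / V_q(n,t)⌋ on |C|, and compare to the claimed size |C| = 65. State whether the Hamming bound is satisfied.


V_q(n, t) = 1789, q^n = 65536, Hamming bound = 36, |C| = 65 > bound (violated).

Step 1: Compute V_q(n, t) = Σ_{j=0}^3 C(n, j) (q−1)^j.
  j = 0: C(8,0)·(3)^0 = 1·1 = 1.
  j = 1: C(8,1)·(3)^1 = 8·3 = 24.
  j = 2: C(8,2)·(3)^2 = 28·9 = 252.
  j = 3: C(8,3)·(3)^3 = 56·27 = 1512.
  V_q(n, t) = 1 + 24 + 252 + 1512 = 1789.
Step 2: q^n = 4^8 = 65536.
Step 3: Hamming bound ⌊q^n / V_q(n,t)⌋ = ⌊65536/1789⌋ = 36.
Step 4: Compare |C| = 65 to 36: violated.
The claimed |C| lies above the Hamming bound, so no 4-ary code of length 8 with d ≥ 7 can have 65 codewords.


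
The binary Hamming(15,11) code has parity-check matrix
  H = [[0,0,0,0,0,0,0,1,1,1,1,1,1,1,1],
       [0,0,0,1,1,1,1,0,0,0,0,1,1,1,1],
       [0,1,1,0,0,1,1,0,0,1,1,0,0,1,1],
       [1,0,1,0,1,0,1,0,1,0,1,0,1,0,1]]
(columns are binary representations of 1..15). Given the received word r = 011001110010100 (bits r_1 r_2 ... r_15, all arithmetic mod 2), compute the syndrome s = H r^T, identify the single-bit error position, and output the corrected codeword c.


s = (1, 1, 1, 0)^T, error position = 14, corrected codeword c = 011001110010110

Compute s = H r^T mod 2 one row at a time:
  s_1 = 1 + 0 + 0 + 1 + 0 + 1 + 0 + 0 = 3 ≡ 1 (mod 2).
  s_2 = 0 + 0 + 1 + 1 + 0 + 1 + 0 + 0 = 3 ≡ 1 (mod 2).
  s_3 = 1 + 1 + 1 + 1 + 0 + 1 + 0 + 0 = 5 ≡ 1 (mod 2).
  s_4 = 0 + 1 + 0 + 1 + 0 + 1 + 1 + 0 = 4 ≡ 0 (mod 2).
s = (1, 1, 1, 0)^T — this equals column 14 of H (binary 1110), so error is at position 14.
Correct: flip bit 14 of r = 011001110010100 to get c = 011001110010110.


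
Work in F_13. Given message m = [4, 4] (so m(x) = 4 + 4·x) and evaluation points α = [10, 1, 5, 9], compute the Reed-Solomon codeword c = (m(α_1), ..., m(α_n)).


c = [5, 8, 11, 1]

Message polynomial: m(x) = 4 + 4·x (mod 13).
For each evaluation point α_i, compute m(α_i) mod 13:
  α_1 = 10: Horner steps 4 → 5, so m(10) = 5.
  α_2 = 1: Horner steps 4 → 8, so m(1) = 8.
  α_3 = 5: Horner steps 4 → 11, so m(5) = 11.
  α_4 = 9: Horner steps 4 → 1, so m(9) = 1.
Codeword c = [5, 8, 11, 1] ∈ F_13^4.


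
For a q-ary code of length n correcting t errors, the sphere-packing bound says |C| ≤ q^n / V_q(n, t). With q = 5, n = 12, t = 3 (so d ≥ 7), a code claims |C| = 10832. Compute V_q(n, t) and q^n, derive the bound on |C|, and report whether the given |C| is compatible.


V_q(n, t) = 15185, q^n = 244140625, Hamming bound = 16077, |C| = 10832 ≤ bound (satisfied).

Step 1: Compute V_q(n, t) = Σ_{j=0}^3 C(n, j) (q−1)^j.
  j = 0: C(12,0)·(4)^0 = 1·1 = 1.
  j = 1: C(12,1)·(4)^1 = 12·4 = 48.
  j = 2: C(12,2)·(4)^2 = 66·16 = 1056.
  j = 3: C(12,3)·(4)^3 = 220·64 = 14080.
  V_q(n, t) = 1 + 48 + 1056 + 14080 = 15185.
Step 2: q^n = 5^12 = 244140625.
Step 3: Hamming bound ⌊q^n / V_q(n,t)⌋ = ⌊244140625/15185⌋ = 16077.
Step 4: Compare |C| = 10832 to 16077: satisfied.
The claimed |C| lies below the Hamming bound.


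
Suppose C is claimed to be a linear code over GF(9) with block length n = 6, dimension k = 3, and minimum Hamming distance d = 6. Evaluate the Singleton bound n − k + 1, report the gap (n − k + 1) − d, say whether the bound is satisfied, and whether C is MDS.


Singleton RHS = n − k + 1 = 4, slack = -2, bound violated (no such code; not MDS).

Singleton bound: d ≤ n − k + 1.
Here n = 6, k = 3, so n − k + 1 = 4.
Given d = 6, check d ≤ 4: NO.
Slack = (n − k + 1) − d = -2.
The slack is negative: d = 6 exceeds n − k + 1 = 4 by 2, so the Singleton bound is violated and no linear [6, 3, 6]_9 code can exist. In particular it is not MDS (MDS requires d = n − k + 1 exactly).
Description: the claimed parameters are [6, 3, 6]_9; such a code would be impossible (violates the Singleton bound).


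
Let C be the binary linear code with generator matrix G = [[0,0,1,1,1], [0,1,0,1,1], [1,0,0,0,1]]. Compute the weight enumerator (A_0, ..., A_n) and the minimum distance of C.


Weight distribution: A_0 = 1, A_2 = 2, A_3 = 4, A_4 = 1. Minimum distance d = 2.

Enumerate all 2^3 = 8 messages m ∈ F_2^3.
For each, compute codeword c = mG in F_2^5, then tally its weight.
  m = 000 → c = 00000, weight = 0.
  m = 100 → c = 00111, weight = 3.
  m = 010 → c = 01011, weight = 3.
  m = 110 → c = 01100, weight = 2.
  m = 001 → c = 10001, weight = 2.
  m = 101 → c = 10110, weight = 3.
  m = 011 → c = 11010, weight = 3.
  m = 111 → c = 11101, weight = 4.
Tally weights:
  weight 0: 1 codewords.
  weight 2: 2 codewords.
  weight 3: 4 codewords.
  weight 4: 1 codewords.
Minimum distance d = smallest w > 0 with A_w > 0 = 2.
Sanity: Σ A_w = 8 = 2^3 = 8 ✓.


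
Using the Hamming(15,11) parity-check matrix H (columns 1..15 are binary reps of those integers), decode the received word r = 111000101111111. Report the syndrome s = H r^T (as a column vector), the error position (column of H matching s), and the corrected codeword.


s = (1, 1, 1, 1)^T, error position = 15, corrected codeword c = 111000101111110

Compute s = H r^T mod 2 one row at a time:
  s_1 = 0 + 1 + 1 + 1 + 1 + 1 + 1 + 1 = 7 ≡ 1 (mod 2).
  s_2 = 0 + 0 + 0 + 1 + 1 + 1 + 1 + 1 = 5 ≡ 1 (mod 2).
  s_3 = 1 + 1 + 0 + 1 + 1 + 1 + 1 + 1 = 7 ≡ 1 (mod 2).
  s_4 = 1 + 1 + 0 + 1 + 1 + 1 + 1 + 1 = 7 ≡ 1 (mod 2).
s = (1, 1, 1, 1)^T — this equals column 15 of H (binary 1111), so error is at position 15.
Correct: flip bit 15 of r = 111000101111111 to get c = 111000101111110.


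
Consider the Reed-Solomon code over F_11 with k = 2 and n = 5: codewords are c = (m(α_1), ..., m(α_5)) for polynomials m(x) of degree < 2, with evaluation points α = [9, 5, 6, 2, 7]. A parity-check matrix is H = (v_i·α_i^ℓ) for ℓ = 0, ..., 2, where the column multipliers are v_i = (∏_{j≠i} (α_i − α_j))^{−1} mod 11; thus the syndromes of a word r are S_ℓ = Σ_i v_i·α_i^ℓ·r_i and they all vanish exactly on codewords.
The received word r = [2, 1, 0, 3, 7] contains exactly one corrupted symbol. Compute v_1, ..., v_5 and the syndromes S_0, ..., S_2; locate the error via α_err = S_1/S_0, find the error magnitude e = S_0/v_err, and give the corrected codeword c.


S = (7, 9, 10), error at position 3, error magnitude e = 7, c = [2, 1, 4, 3, 7].

Step 1: column multipliers v_i = (∏_{j≠i}(α_i − α_j))^{−1} mod 11.
  i = 1 (α = 9): (9−5)(9−6)(9−2)(9−7) = 4·3·7·2 = 168 ≡ 3, so v_1 = 3^{−1} = 4 (mod 11).
  i = 2 (α = 5): (5−9)(5−6)(5−2)(5−7) = (−4)·(−1)·3·(−2) = −24 ≡ 9, so v_2 = 9^{−1} = 5 (mod 11).
  i = 3 (α = 6): (6−9)(6−5)(6−2)(6−7) = (−3)·1·4·(−1) = 12 ≡ 1, so v_3 = 1^{−1} = 1 (mod 11).
  i = 4 (α = 2): (2−9)(2−5)(2−6)(2−7) = (−7)·(−3)·(−4)·(−5) = 420 ≡ 2, so v_4 = 2^{−1} = 6 (mod 11).
  i = 5 (α = 7): (7−9)(7−5)(7−6)(7−2) = (−2)·2·1·5 = −20 ≡ 2, so v_5 = 2^{−1} = 6 (mod 11).
  v = [4, 5, 1, 6, 6].
Step 2: syndromes of r = [2, 1, 0, 3, 7] (all sums mod 11).
  S_0 = Σ v_i r_i = 4·2 + 5·1 + 1·0 + 6·3 + 6·7 = 73 ≡ 7.
  S_1 = Σ v_i α_i r_i = 4·9·2 + 5·5·1 + 1·6·0 + 6·2·3 + 6·7·7 = 427 ≡ 9.
  α_i^2 mod 11 = [4, 3, 3, 4, 5].
  S_2 = Σ v_i α_i^2 r_i = 4·4·2 + 5·3·1 + 1·3·0 + 6·4·3 + 6·5·7 = 329 ≡ 10.
  S = (7, 9, 10) ≠ 0, so r is not a codeword (an error is present).
Step 3: locate the error. For a single error e at position i, S_ℓ = v_i·e·α_i^ℓ, so α_err = S_1/S_0.
  S_0^{−1} = 7^{−1} = 8 (mod 11), so α_err = 9·8 = 72 ≡ 6 = α_3. Error position i = 3.
  Consistency check: S_2/S_1 = 10·5 = 50 ≡ 6 = α_err ✓ (single-error assumption holds).
Step 4: error magnitude e = S_0/v_3 = S_0·∏_{j≠3}(α_3 − α_j) = 7·1 = 7 ≡ 7 (mod 11).
Step 5: correct position 3: c_3 = r_3 − e = 0 − 7 ≡ 4 (mod 11). Hence c = [2, 1, 4, 3, 7].
  Check: interpolating c through the α_i gives m(x) = 8 + 3·x (degree < 2) with m(α_i) = c_i for every i, so c is indeed a codeword.


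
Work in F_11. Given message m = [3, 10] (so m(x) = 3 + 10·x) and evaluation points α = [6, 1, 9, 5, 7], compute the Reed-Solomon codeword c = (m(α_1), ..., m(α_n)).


c = [8, 2, 5, 9, 7]

Message polynomial: m(x) = 3 + 10·x (mod 11).
For each evaluation point α_i, compute m(α_i) mod 11:
  α_1 = 6: Horner steps 10 → 8, so m(6) = 8.
  α_2 = 1: Horner steps 10 → 2, so m(1) = 2.
  α_3 = 9: Horner steps 10 → 5, so m(9) = 5.
  α_4 = 5: Horner steps 10 → 9, so m(5) = 9.
  α_5 = 7: Horner steps 10 → 7, so m(7) = 7.
Codeword c = [8, 2, 5, 9, 7] ∈ F_11^5.


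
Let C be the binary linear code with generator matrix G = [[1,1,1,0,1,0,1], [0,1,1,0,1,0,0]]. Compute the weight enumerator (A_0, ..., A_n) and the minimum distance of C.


Weight distribution: A_0 = 1, A_2 = 1, A_3 = 1, A_5 = 1. Minimum distance d = 2.

Enumerate all 2^2 = 4 messages m ∈ F_2^2.
For each, compute codeword c = mG in F_2^7, then tally its weight.
  m = 00 → c = 0000000, weight = 0.
  m = 10 → c = 1110101, weight = 5.
  m = 01 → c = 0110100, weight = 3.
  m = 11 → c = 1000001, weight = 2.
Tally weights:
  weight 0: 1 codewords.
  weight 2: 1 codewords.
  weight 3: 1 codewords.
  weight 5: 1 codewords.
Minimum distance d = smallest w > 0 with A_w > 0 = 2.
Sanity: Σ A_w = 4 = 2^2 = 4 ✓.


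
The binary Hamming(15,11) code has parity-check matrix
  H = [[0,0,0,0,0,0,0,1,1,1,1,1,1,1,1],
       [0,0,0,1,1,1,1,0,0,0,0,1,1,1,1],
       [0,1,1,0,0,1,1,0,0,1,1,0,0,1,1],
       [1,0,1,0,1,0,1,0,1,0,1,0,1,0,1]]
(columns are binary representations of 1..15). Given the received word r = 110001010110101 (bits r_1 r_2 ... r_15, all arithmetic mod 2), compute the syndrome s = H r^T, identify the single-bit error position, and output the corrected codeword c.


s = (1, 1, 1, 0)^T, error position = 14, corrected codeword c = 110001010110111

Compute s = H r^T mod 2 one row at a time:
  s_1 = 1 + 0 + 1 + 1 + 0 + 1 + 0 + 1 = 5 ≡ 1 (mod 2).
  s_2 = 0 + 0 + 1 + 0 + 0 + 1 + 0 + 1 = 3 ≡ 1 (mod 2).
  s_3 = 1 + 0 + 1 + 0 + 1 + 1 + 0 + 1 = 5 ≡ 1 (mod 2).
  s_4 = 1 + 0 + 0 + 0 + 0 + 1 + 1 + 1 = 4 ≡ 0 (mod 2).
s = (1, 1, 1, 0)^T — this equals column 14 of H (binary 1110), so error is at position 14.
Correct: flip bit 14 of r = 110001010110101 to get c = 110001010110111.


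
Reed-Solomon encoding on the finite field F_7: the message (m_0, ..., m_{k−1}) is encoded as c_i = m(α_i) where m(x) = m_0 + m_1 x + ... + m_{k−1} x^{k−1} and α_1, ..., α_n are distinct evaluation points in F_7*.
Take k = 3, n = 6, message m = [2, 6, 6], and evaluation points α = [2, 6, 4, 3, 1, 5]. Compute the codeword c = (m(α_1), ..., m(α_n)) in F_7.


c = [3, 2, 3, 4, 0, 0]

Message polynomial: m(x) = 2 + 6·x + 6·x^2 (mod 7).
For each evaluation point α_i, compute m(α_i) mod 7:
  α_1 = 2: Horner steps 6 → 4 → 3, so m(2) = 3.
  α_2 = 6: Horner steps 6 → 0 → 2, so m(6) = 2.
  α_3 = 4: Horner steps 6 → 2 → 3, so m(4) = 3.
  α_4 = 3: Horner steps 6 → 3 → 4, so m(3) = 4.
  α_5 = 1: Horner steps 6 → 5 → 0, so m(1) = 0.
  α_6 = 5: Horner steps 6 → 1 → 0, so m(5) = 0.
Codeword c = [3, 2, 3, 4, 0, 0] ∈ F_7^6.


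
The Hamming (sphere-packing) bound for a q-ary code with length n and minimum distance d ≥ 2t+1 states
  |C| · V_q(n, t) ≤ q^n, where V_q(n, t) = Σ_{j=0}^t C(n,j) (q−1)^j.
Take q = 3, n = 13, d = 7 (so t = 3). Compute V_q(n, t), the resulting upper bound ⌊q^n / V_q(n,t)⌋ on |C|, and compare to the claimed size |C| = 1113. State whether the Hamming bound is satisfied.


V_q(n, t) = 2627, q^n = 1594323, Hamming bound = 606, |C| = 1113 > bound (violated).

Step 1: Compute V_q(n, t) = Σ_{j=0}^3 C(n, j) (q−1)^j.
  j = 0: C(13,0)·(2)^0 = 1·1 = 1.
  j = 1: C(13,1)·(2)^1 = 13·2 = 26.
  j = 2: C(13,2)·(2)^2 = 78·4 = 312.
  j = 3: C(13,3)·(2)^3 = 286·8 = 2288.
  V_q(n, t) = 1 + 26 + 312 + 2288 = 2627.
Step 2: q^n = 3^13 = 1594323.
Step 3: Hamming bound ⌊q^n / V_q(n,t)⌋ = ⌊1594323/2627⌋ = 606.
Step 4: Compare |C| = 1113 to 606: violated.
The claimed |C| lies above the Hamming bound, so no 3-ary code of length 13 with d ≥ 7 can have 1113 codewords.


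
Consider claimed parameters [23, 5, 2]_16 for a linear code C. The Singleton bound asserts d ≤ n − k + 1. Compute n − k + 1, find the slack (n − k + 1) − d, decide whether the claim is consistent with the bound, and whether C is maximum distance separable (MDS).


Singleton RHS = n − k + 1 = 19, slack = 17, bound satisfied, not MDS.

Singleton bound: d ≤ n − k + 1.
Here n = 23, k = 5, so n − k + 1 = 19.
Given d = 2, check d ≤ 19: YES.
Slack = (n − k + 1) − d = 17.
The code is NOT MDS (slack = 17 > 0).
Description: the claimed parameters are [23, 5, 2]_16; such a code would be non-MDS.


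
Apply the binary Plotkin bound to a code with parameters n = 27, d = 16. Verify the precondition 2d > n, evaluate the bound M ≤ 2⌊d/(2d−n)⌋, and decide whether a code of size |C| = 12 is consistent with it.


Plotkin bound M ≤ 6; given |C| = 12 > bound (violated).

Check applicability: 2d = 32, n = 27.
2d − n = 5 > 0, so Plotkin applies.
Compute d/(2d−n) = 16/5 ≈ 3.2000.
⌊d/(2d−n)⌋ = 3.
Plotkin bound: M ≤ 2·3 = 6.
Given |C| = 12, check: VIOLATED.
This |C| is above the Plotkin bound, so no binary code with n = 27, d = 16 and 12 codewords exists.


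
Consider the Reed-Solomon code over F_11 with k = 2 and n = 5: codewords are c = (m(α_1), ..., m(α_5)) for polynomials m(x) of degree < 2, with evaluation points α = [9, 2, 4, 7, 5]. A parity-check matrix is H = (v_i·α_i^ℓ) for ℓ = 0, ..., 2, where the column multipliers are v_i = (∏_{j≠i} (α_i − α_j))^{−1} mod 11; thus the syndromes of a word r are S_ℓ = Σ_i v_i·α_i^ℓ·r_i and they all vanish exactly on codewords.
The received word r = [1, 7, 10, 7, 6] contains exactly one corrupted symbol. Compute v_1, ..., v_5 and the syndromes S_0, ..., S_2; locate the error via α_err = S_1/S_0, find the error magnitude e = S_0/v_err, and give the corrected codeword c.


S = (7, 5, 2), error at position 4, error magnitude e = 9, c = [1, 7, 10, 9, 6].

Step 1: column multipliers v_i = (∏_{j≠i}(α_i − α_j))^{−1} mod 11.
  i = 1 (α = 9): (9−2)(9−4)(9−7)(9−5) = 7·5·2·4 = 280 ≡ 5, so v_1 = 5^{−1} = 9 (mod 11).
  i = 2 (α = 2): (2−9)(2−4)(2−7)(2−5) = (−7)·(−2)·(−5)·(−3) = 210 ≡ 1, so v_2 = 1^{−1} = 1 (mod 11).
  i = 3 (α = 4): (4−9)(4−2)(4−7)(4−5) = (−5)·2·(−3)·(−1) = −30 ≡ 3, so v_3 = 3^{−1} = 4 (mod 11).
  i = 4 (α = 7): (7−9)(7−2)(7−4)(7−5) = (−2)·5·3·2 = −60 ≡ 6, so v_4 = 6^{−1} = 2 (mod 11).
  i = 5 (α = 5): (5−9)(5−2)(5−4)(5−7) = (−4)·3·1·(−2) = 24 ≡ 2, so v_5 = 2^{−1} = 6 (mod 11).
  v = [9, 1, 4, 2, 6].
Step 2: syndromes of r = [1, 7, 10, 7, 6] (all sums mod 11).
  S_0 = Σ v_i r_i = 9·1 + 1·7 + 4·10 + 2·7 + 6·6 = 106 ≡ 7.
  S_1 = Σ v_i α_i r_i = 9·9·1 + 1·2·7 + 4·4·10 + 2·7·7 + 6·5·6 = 533 ≡ 5.
  α_i^2 mod 11 = [4, 4, 5, 5, 3].
  S_2 = Σ v_i α_i^2 r_i = 9·4·1 + 1·4·7 + 4·5·10 + 2·5·7 + 6·3·6 = 442 ≡ 2.
  S = (7, 5, 2) ≠ 0, so r is not a codeword (an error is present).
Step 3: locate the error. For a single error e at position i, S_ℓ = v_i·e·α_i^ℓ, so α_err = S_1/S_0.
  S_0^{−1} = 7^{−1} = 8 (mod 11), so α_err = 5·8 = 40 ≡ 7 = α_4. Error position i = 4.
  Consistency check: S_2/S_1 = 2·9 = 18 ≡ 7 = α_err ✓ (single-error assumption holds).
Step 4: error magnitude e = S_0/v_4 = S_0·∏_{j≠4}(α_4 − α_j) = 7·6 = 42 ≡ 9 (mod 11).
Step 5: correct position 4: c_4 = r_4 − e = 7 − 9 ≡ 9 (mod 11). Hence c = [1, 7, 10, 9, 6].
  Check: interpolating c through the α_i gives m(x) = 4 + 7·x (degree < 2) with m(α_i) = c_i for every i, so c is indeed a codeword.


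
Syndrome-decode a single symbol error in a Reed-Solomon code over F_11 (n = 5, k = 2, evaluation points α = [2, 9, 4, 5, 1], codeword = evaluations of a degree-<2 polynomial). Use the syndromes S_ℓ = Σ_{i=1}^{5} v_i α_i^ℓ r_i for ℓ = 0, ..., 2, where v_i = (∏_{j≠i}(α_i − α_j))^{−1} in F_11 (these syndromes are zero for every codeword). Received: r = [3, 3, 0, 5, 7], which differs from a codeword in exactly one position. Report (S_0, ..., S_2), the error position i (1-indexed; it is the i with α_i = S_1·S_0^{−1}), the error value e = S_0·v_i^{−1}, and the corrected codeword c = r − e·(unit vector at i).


S = (1, 2, 4), error at position 1, error magnitude e = 2, c = [1, 3, 0, 5, 7].

Step 1: column multipliers v_i = (∏_{j≠i}(α_i − α_j))^{−1} mod 11.
  i = 1 (α = 2): (2−9)(2−4)(2−5)(2−1) = (−7)·(−2)·(−3)·1 = −42 ≡ 2, so v_1 = 2^{−1} = 6 (mod 11).
  i = 2 (α = 9): (9−2)(9−4)(9−5)(9−1) = 7·5·4·8 = 1120 ≡ 9, so v_2 = 9^{−1} = 5 (mod 11).
  i = 3 (α = 4): (4−2)(4−9)(4−5)(4−1) = 2·(−5)·(−1)·3 = 30 ≡ 8, so v_3 = 8^{−1} = 7 (mod 11).
  i = 4 (α = 5): (5−2)(5−9)(5−4)(5−1) = 3·(−4)·1·4 = −48 ≡ 7, so v_4 = 7^{−1} = 8 (mod 11).
  i = 5 (α = 1): (1−2)(1−9)(1−4)(1−5) = (−1)·(−8)·(−3)·(−4) = 96 ≡ 8, so v_5 = 8^{−1} = 7 (mod 11).
  v = [6, 5, 7, 8, 7].
Step 2: syndromes of r = [3, 3, 0, 5, 7] (all sums mod 11).
  S_0 = Σ v_i r_i = 6·3 + 5·3 + 7·0 + 8·5 + 7·7 = 122 ≡ 1.
  S_1 = Σ v_i α_i r_i = 6·2·3 + 5·9·3 + 7·4·0 + 8·5·5 + 7·1·7 = 420 ≡ 2.
  α_i^2 mod 11 = [4, 4, 5, 3, 1].
  S_2 = Σ v_i α_i^2 r_i = 6·4·3 + 5·4·3 + 7·5·0 + 8·3·5 + 7·1·7 = 301 ≡ 4.
  S = (1, 2, 4) ≠ 0, so r is not a codeword (an error is present).
Step 3: locate the error. For a single error e at position i, S_ℓ = v_i·e·α_i^ℓ, so α_err = S_1/S_0.
  S_0^{−1} = 1^{−1} = 1 (mod 11), so α_err = 2·1 = 2 ≡ 2 = α_1. Error position i = 1.
  Consistency check: S_2/S_1 = 4·6 = 24 ≡ 2 = α_err ✓ (single-error assumption holds).
Step 4: error magnitude e = S_0/v_1 = S_0·∏_{j≠1}(α_1 − α_j) = 1·2 = 2 ≡ 2 (mod 11).
Step 5: correct position 1: c_1 = r_1 − e = 3 − 2 ≡ 1 (mod 11). Hence c = [1, 3, 0, 5, 7].
  Check: interpolating c through the α_i gives m(x) = 2 + 5·x (degree < 2) with m(α_i) = c_i for every i, so c is indeed a codeword.


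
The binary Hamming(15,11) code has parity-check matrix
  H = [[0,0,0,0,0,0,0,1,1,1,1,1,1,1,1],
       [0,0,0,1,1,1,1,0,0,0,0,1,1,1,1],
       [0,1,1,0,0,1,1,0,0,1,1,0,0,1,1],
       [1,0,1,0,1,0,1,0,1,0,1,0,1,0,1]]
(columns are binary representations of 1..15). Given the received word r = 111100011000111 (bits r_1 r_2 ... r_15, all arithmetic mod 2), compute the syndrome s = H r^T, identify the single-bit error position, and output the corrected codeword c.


s = (1, 0, 0, 1)^T, error position = 9, corrected codeword c = 111100010000111

Compute s = H r^T mod 2 one row at a time:
  s_1 = 1 + 1 + 0 + 0 + 0 + 1 + 1 + 1 = 5 ≡ 1 (mod 2).
  s_2 = 1 + 0 + 0 + 0 + 0 + 1 + 1 + 1 = 4 ≡ 0 (mod 2).
  s_3 = 1 + 1 + 0 + 0 + 0 + 0 + 1 + 1 = 4 ≡ 0 (mod 2).
  s_4 = 1 + 1 + 0 + 0 + 1 + 0 + 1 + 1 = 5 ≡ 1 (mod 2).
s = (1, 0, 0, 1)^T — this equals column 9 of H (binary 1001), so error is at position 9.
Correct: flip bit 9 of r = 111100011000111 to get c = 111100010000111.


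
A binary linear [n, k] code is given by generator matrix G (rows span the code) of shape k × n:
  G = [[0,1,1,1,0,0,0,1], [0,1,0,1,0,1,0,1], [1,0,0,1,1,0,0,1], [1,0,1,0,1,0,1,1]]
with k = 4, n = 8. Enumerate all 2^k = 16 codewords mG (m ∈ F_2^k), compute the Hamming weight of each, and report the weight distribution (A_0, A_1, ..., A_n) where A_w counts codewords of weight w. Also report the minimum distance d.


Weight distribution: A_0 = 1, A_2 = 1, A_3 = 3, A_4 = 5, A_5 = 4, A_6 = 1, A_7 = 1. Minimum distance d = 2.

Enumerate all 2^4 = 16 messages m ∈ F_2^4.
For each, compute codeword c = mG in F_2^8, then tally its weight.
  m = 0000 → c = 00000000, weight = 0.
  m = 1000 → c = 01110001, weight = 4.
  m = 0100 → c = 01010101, weight = 4.
  m = 1100 → c = 00100100, weight = 2.
  m = 0010 → c = 10011001, weight = 4.
  m = 1010 → c = 11101000, weight = 4.
  m = 0110 → c = 11001100, weight = 4.
  m = 1110 → c = 10111101, weight = 6.
  m = 0001 → c = 10101011, weight = 5.
  m = 1001 → c = 11011010, weight = 5.
  m = 0101 → c = 11111110, weight = 7.
  m = 1101 → c = 10001111, weight = 5.
  m = 0011 → c = 00110010, weight = 3.
  m = 1011 → c = 01000011, weight = 3.
  m = 0111 → c = 01100111, weight = 5.
  m = 1111 → c = 00010110, weight = 3.
Tally weights:
  weight 0: 1 codewords.
  weight 2: 1 codewords.
  weight 3: 3 codewords.
  weight 4: 5 codewords.
  weight 5: 4 codewords.
  weight 6: 1 codewords.
  weight 7: 1 codewords.
Minimum distance d = smallest w > 0 with A_w > 0 = 2.
Sanity: Σ A_w = 16 = 2^4 = 16 ✓.


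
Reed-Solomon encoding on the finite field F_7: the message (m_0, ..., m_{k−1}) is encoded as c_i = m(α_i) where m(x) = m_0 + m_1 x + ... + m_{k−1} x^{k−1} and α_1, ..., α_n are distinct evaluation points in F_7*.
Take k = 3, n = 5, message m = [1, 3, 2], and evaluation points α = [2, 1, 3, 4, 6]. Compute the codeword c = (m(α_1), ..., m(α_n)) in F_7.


c = [1, 6, 0, 3, 0]

Message polynomial: m(x) = 1 + 3·x + 2·x^2 (mod 7).
For each evaluation point α_i, compute m(α_i) mod 7:
  α_1 = 2: Horner steps 2 → 0 → 1, so m(2) = 1.
  α_2 = 1: Horner steps 2 → 5 → 6, so m(1) = 6.
  α_3 = 3: Horner steps 2 → 2 → 0, so m(3) = 0.
  α_4 = 4: Horner steps 2 → 4 → 3, so m(4) = 3.
  α_5 = 6: Horner steps 2 → 1 → 0, so m(6) = 0.
Codeword c = [1, 6, 0, 3, 0] ∈ F_7^5.


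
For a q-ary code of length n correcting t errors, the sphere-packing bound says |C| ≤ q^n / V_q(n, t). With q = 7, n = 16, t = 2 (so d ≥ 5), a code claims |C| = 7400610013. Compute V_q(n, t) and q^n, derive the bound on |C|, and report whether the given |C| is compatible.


V_q(n, t) = 4417, q^n = 33232930569601, Hamming bound = 7523869270, |C| = 7400610013 ≤ bound (satisfied).

Step 1: Compute V_q(n, t) = Σ_{j=0}^2 C(n, j) (q−1)^j.
  j = 0: C(16,0)·(6)^0 = 1·1 = 1.
  j = 1: C(16,1)·(6)^1 = 16·6 = 96.
  j = 2: C(16,2)·(6)^2 = 120·36 = 4320.
  V_q(n, t) = 1 + 96 + 4320 = 4417.
Step 2: q^n = 7^16 = 33232930569601.
Step 3: Hamming bound ⌊q^n / V_q(n,t)⌋ = ⌊33232930569601/4417⌋ = 7523869270.
Step 4: Compare |C| = 7400610013 to 7523869270: satisfied.
The claimed |C| lies below the Hamming bound.


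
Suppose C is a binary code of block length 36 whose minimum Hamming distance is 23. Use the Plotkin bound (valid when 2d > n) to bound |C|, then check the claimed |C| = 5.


Plotkin bound M ≤ 4; given |C| = 5 > bound (violated).

Check applicability: 2d = 46, n = 36.
2d − n = 10 > 0, so Plotkin applies.
Compute d/(2d−n) = 23/10 ≈ 2.3000.
⌊d/(2d−n)⌋ = 2.
Plotkin bound: M ≤ 2·2 = 4.
Given |C| = 5, check: VIOLATED.
This |C| is above the Plotkin bound, so no binary code with n = 36, d = 23 and 5 codewords exists.


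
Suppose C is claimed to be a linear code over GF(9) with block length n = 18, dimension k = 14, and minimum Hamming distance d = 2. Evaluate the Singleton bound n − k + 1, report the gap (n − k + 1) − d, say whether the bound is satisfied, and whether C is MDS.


Singleton RHS = n − k + 1 = 5, slack = 3, bound satisfied, not MDS.

Singleton bound: d ≤ n − k + 1.
Here n = 18, k = 14, so n − k + 1 = 5.
Given d = 2, check d ≤ 5: YES.
Slack = (n − k + 1) − d = 3.
The code is NOT MDS (slack = 3 > 0).
Description: the claimed parameters are [18, 14, 2]_9; such a code would be non-MDS.


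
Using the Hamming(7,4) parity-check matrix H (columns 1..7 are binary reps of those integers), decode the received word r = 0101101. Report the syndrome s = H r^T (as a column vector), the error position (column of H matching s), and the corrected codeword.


s = (1, 0, 0)^T, error position = 4, corrected codeword c = 0100101

Compute s = H r^T mod 2 one row at a time:
  s_1 = 1 + 1 + 0 + 1 = 3 ≡ 1 (mod 2).
  s_2 = 1 + 0 + 0 + 1 = 2 ≡ 0 (mod 2).
  s_3 = 0 + 0 + 1 + 1 = 2 ≡ 0 (mod 2).
s = (1, 0, 0)^T — this equals column 4 of H (binary 100), so error is at position 4.
Correct: flip bit 4 of r = 0101101 to get c = 0100101.


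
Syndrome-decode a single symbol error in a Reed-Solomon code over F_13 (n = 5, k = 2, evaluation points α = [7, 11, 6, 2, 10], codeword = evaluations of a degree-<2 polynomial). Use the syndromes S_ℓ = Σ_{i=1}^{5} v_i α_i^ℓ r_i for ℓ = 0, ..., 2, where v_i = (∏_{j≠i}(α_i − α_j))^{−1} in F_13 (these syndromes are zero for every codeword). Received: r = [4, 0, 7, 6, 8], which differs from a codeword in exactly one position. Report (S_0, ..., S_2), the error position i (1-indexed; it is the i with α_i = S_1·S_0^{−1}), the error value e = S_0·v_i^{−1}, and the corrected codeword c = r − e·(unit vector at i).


S = (9, 8, 10), error at position 2, error magnitude e = 8, c = [4, 5, 7, 6, 8].

Step 1: column multipliers v_i = (∏_{j≠i}(α_i − α_j))^{−1} mod 13.
  i = 1 (α = 7): (7−11)(7−6)(7−2)(7−10) = (−4)·1·5·(−3) = 60 ≡ 8, so v_1 = 8^{−1} = 5 (mod 13).
  i = 2 (α = 11): (11−7)(11−6)(11−2)(11−10) = 4·5·9·1 = 180 ≡ 11, so v_2 = 11^{−1} = 6 (mod 13).
  i = 3 (α = 6): (6−7)(6−11)(6−2)(6−10) = (−1)·(−5)·4·(−4) = −80 ≡ 11, so v_3 = 11^{−1} = 6 (mod 13).
  i = 4 (α = 2): (2−7)(2−11)(2−6)(2−10) = (−5)·(−9)·(−4)·(−8) = 1440 ≡ 10, so v_4 = 10^{−1} = 4 (mod 13).
  i = 5 (α = 10): (10−7)(10−11)(10−6)(10−2) = 3·(−1)·4·8 = −96 ≡ 8, so v_5 = 8^{−1} = 5 (mod 13).
  v = [5, 6, 6, 4, 5].
Step 2: syndromes of r = [4, 0, 7, 6, 8] (all sums mod 13).
  S_0 = Σ v_i r_i = 5·4 + 6·0 + 6·7 + 4·6 + 5·8 = 126 ≡ 9.
  S_1 = Σ v_i α_i r_i = 5·7·4 + 6·11·0 + 6·6·7 + 4·2·6 + 5·10·8 = 840 ≡ 8.
  α_i^2 mod 13 = [10, 4, 10, 4, 9].
  S_2 = Σ v_i α_i^2 r_i = 5·10·4 + 6·4·0 + 6·10·7 + 4·4·6 + 5·9·8 = 1076 ≡ 10.
  S = (9, 8, 10) ≠ 0, so r is not a codeword (an error is present).
Step 3: locate the error. For a single error e at position i, S_ℓ = v_i·e·α_i^ℓ, so α_err = S_1/S_0.
  S_0^{−1} = 9^{−1} = 3 (mod 13), so α_err = 8·3 = 24 ≡ 11 = α_2. Error position i = 2.
  Consistency check: S_2/S_1 = 10·5 = 50 ≡ 11 = α_err ✓ (single-error assumption holds).
Step 4: error magnitude e = S_0/v_2 = S_0·∏_{j≠2}(α_2 − α_j) = 9·11 = 99 ≡ 8 (mod 13).
Step 5: correct position 2: c_2 = r_2 − e = 0 − 8 ≡ 5 (mod 13). Hence c = [4, 5, 7, 6, 8].
  Check: interpolating c through the α_i gives m(x) = 12 + 10·x (degree < 2) with m(α_i) = c_i for every i, so c is indeed a codeword.


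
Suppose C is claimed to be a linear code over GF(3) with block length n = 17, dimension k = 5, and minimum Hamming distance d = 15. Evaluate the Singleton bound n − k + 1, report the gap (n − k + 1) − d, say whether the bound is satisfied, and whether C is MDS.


Singleton RHS = n − k + 1 = 13, slack = -2, bound violated (no such code; not MDS).

Singleton bound: d ≤ n − k + 1.
Here n = 17, k = 5, so n − k + 1 = 13.
Given d = 15, check d ≤ 13: NO.
Slack = (n − k + 1) − d = -2.
The slack is negative: d = 15 exceeds n − k + 1 = 13 by 2, so the Singleton bound is violated and no linear [17, 5, 15]_3 code can exist. In particular it is not MDS (MDS requires d = n − k + 1 exactly).
Description: the claimed parameters are [17, 5, 15]_3; such a code would be impossible (violates the Singleton bound).
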